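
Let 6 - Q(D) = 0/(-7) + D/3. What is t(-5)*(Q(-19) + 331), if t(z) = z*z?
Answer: 25750/3 ≈ 8583.3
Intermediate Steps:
Q(D) = 6 - D/3 (Q(D) = 6 - (0/(-7) + D/3) = 6 - (0*(-1/7) + D*(1/3)) = 6 - (0 + D/3) = 6 - D/3)
t(z) = z**2
t(-5)*(Q(-19) + 331) = (-5)**2*((6 - 1/3*(-19)) + 331) = 25*((6 + 19/3) + 331) = 25*(37/3 + 331) = 25*(1030/3) = 25750/3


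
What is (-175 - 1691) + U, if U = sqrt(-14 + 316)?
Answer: -1866 + sqrt(302) ≈ -1848.6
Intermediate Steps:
U = sqrt(302) ≈ 17.378
(-175 - 1691) + U = (-175 - 1691) + sqrt(302) = -1866 + sqrt(302)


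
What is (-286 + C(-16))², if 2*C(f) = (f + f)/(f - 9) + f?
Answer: 53787556/625 ≈ 86060.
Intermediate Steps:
C(f) = f/2 + f/(-9 + f) (C(f) = ((f + f)/(f - 9) + f)/2 = ((2*f)/(-9 + f) + f)/2 = (2*f/(-9 + f) + f)/2 = (f + 2*f/(-9 + f))/2 = f/2 + f/(-9 + f))
(-286 + C(-16))² = (-286 + (½)*(-16)*(-7 - 16)/(-9 - 16))² = (-286 + (½)*(-16)*(-23)/(-25))² = (-286 + (½)*(-16)*(-1/25)*(-23))² = (-286 - 184/25)² = (-7334/25)² = 53787556/625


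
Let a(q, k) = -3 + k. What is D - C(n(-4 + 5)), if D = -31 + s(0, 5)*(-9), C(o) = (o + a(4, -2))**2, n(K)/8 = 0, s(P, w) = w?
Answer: -101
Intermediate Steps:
n(K) = 0 (n(K) = 8*0 = 0)
C(o) = (-5 + o)**2 (C(o) = (o + (-3 - 2))**2 = (o - 5)**2 = (-5 + o)**2)
D = -76 (D = -31 + 5*(-9) = -31 - 45 = -76)
D - C(n(-4 + 5)) = -76 - (-5 + 0)**2 = -76 - 1*(-5)**2 = -76 - 1*25 = -76 - 25 = -101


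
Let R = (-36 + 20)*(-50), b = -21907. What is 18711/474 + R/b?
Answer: 136507559/3461306 ≈ 39.438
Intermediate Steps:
R = 800 (R = -16*(-50) = 800)
18711/474 + R/b = 18711/474 + 800/(-21907) = 18711*(1/474) + 800*(-1/21907) = 6237/158 - 800/21907 = 136507559/3461306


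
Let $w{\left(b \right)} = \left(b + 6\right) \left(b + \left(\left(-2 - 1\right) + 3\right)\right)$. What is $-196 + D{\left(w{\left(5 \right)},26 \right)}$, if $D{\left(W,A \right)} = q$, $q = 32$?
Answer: $-164$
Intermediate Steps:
$w{\left(b \right)} = b \left(6 + b\right)$ ($w{\left(b \right)} = \left(6 + b\right) \left(b + \left(-3 + 3\right)\right) = \left(6 + b\right) \left(b + 0\right) = \left(6 + b\right) b = b \left(6 + b\right)$)
$D{\left(W,A \right)} = 32$
$-196 + D{\left(w{\left(5 \right)},26 \right)} = -196 + 32 = -164$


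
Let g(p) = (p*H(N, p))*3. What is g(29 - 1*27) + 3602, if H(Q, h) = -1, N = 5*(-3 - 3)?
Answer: 3596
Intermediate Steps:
N = -30 (N = 5*(-6) = -30)
g(p) = -3*p (g(p) = (p*(-1))*3 = -p*3 = -3*p)
g(29 - 1*27) + 3602 = -3*(29 - 1*27) + 3602 = -3*(29 - 27) + 3602 = -3*2 + 3602 = -6 + 3602 = 3596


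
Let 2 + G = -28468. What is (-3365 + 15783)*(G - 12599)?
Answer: -509994842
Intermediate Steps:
G = -28470 (G = -2 - 28468 = -28470)
(-3365 + 15783)*(G - 12599) = (-3365 + 15783)*(-28470 - 12599) = 12418*(-41069) = -509994842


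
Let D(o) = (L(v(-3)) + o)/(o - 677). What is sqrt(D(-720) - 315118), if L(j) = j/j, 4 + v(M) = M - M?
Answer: I*sqrt(614986120419)/1397 ≈ 561.35*I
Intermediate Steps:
v(M) = -4 (v(M) = -4 + (M - M) = -4 + 0 = -4)
L(j) = 1
D(o) = (1 + o)/(-677 + o) (D(o) = (1 + o)/(o - 677) = (1 + o)/(-677 + o))
sqrt(D(-720) - 315118) = sqrt((1 - 720)/(-677 - 720) - 315118) = sqrt(-719/(-1397) - 315118) = sqrt(-1/1397*(-719) - 315118) = sqrt(719/1397 - 315118) = sqrt(-440219127/1397) = I*sqrt(614986120419)/1397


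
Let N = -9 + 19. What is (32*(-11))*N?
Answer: -3520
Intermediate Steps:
N = 10
(32*(-11))*N = (32*(-11))*10 = -352*10 = -3520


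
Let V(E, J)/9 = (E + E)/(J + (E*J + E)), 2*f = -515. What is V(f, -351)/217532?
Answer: -4635/19528717768 ≈ -2.3734e-7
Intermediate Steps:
f = -515/2 (f = (1/2)*(-515) = -515/2 ≈ -257.50)
V(E, J) = 18*E/(E + J + E*J) (V(E, J) = 9*((E + E)/(J + (E*J + E))) = 9*((2*E)/(J + (E + E*J))) = 9*((2*E)/(E + J + E*J)) = 9*(2*E/(E + J + E*J)) = 18*E/(E + J + E*J))
V(f, -351)/217532 = (18*(-515/2)/(-515/2 - 351 - 515/2*(-351)))/217532 = (18*(-515/2)/(-515/2 - 351 + 180765/2))*(1/217532) = (18*(-515/2)/89774)*(1/217532) = (18*(-515/2)*(1/89774))*(1/217532) = -4635/89774*1/217532 = -4635/19528717768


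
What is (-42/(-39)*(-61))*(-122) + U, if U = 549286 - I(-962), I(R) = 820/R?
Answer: 268061932/481 ≈ 5.5730e+5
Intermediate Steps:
U = 264206976/481 (U = 549286 - 820/(-962) = 549286 - 820*(-1)/962 = 549286 - 1*(-410/481) = 549286 + 410/481 = 264206976/481 ≈ 5.4929e+5)
(-42/(-39)*(-61))*(-122) + U = (-42/(-39)*(-61))*(-122) + 264206976/481 = (-42*(-1/39)*(-61))*(-122) + 264206976/481 = ((14/13)*(-61))*(-122) + 264206976/481 = -854/13*(-122) + 264206976/481 = 104188/13 + 264206976/481 = 268061932/481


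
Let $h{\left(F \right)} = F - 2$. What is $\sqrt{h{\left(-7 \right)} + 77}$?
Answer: $2 \sqrt{17} \approx 8.2462$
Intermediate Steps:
$h{\left(F \right)} = -2 + F$
$\sqrt{h{\left(-7 \right)} + 77} = \sqrt{\left(-2 - 7\right) + 77} = \sqrt{-9 + 77} = \sqrt{68} = 2 \sqrt{17}$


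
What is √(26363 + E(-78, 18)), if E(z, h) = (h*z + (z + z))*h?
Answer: I*√1717 ≈ 41.437*I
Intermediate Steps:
E(z, h) = h*(2*z + h*z) (E(z, h) = (h*z + 2*z)*h = (2*z + h*z)*h = h*(2*z + h*z))
√(26363 + E(-78, 18)) = √(26363 + 18*(-78)*(2 + 18)) = √(26363 + 18*(-78)*20) = √(26363 - 28080) = √(-1717) = I*√1717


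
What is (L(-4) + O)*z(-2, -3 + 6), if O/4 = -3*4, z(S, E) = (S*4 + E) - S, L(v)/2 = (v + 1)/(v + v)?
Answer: 567/4 ≈ 141.75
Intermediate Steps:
L(v) = (1 + v)/v (L(v) = 2*((v + 1)/(v + v)) = 2*((1 + v)/((2*v))) = 2*((1 + v)*(1/(2*v))) = 2*((1 + v)/(2*v)) = (1 + v)/v)
z(S, E) = E + 3*S (z(S, E) = (4*S + E) - S = (E + 4*S) - S = E + 3*S)
O = -48 (O = 4*(-3*4) = 4*(-12) = -48)
(L(-4) + O)*z(-2, -3 + 6) = ((1 - 4)/(-4) - 48)*((-3 + 6) + 3*(-2)) = (-¼*(-3) - 48)*(3 - 6) = (¾ - 48)*(-3) = -189/4*(-3) = 567/4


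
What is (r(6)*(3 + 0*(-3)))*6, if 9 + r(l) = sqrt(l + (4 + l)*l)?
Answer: -162 + 18*sqrt(66) ≈ -15.767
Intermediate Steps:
r(l) = -9 + sqrt(l + l*(4 + l)) (r(l) = -9 + sqrt(l + (4 + l)*l) = -9 + sqrt(l + l*(4 + l)))
(r(6)*(3 + 0*(-3)))*6 = ((-9 + sqrt(6*(5 + 6)))*(3 + 0*(-3)))*6 = ((-9 + sqrt(6*11))*(3 + 0))*6 = ((-9 + sqrt(66))*3)*6 = (-27 + 3*sqrt(66))*6 = -162 + 18*sqrt(66)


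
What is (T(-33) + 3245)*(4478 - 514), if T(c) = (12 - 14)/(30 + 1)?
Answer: 398750652/31 ≈ 1.2863e+7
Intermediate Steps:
T(c) = -2/31
(T(-33) + 3245)*(4478 - 514) = (-2/31 + 3245)*(4478 - 514) = (100593/31)*3964 = 398750652/31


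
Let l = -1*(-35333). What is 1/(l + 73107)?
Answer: 1/108440 ≈ 9.2217e-6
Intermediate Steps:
l = 35333
1/(l + 73107) = 1/(35333 + 73107) = 1/108440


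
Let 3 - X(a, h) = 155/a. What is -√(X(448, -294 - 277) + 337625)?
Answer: -√1058800323/56 ≈ -581.06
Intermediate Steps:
X(a, h) = 3 - 155/a
-√(X(448, -294 - 277) + 337625) = -√((3 - 155/448) + 337625) = -√(1189/448 + 337625) = -√(151257189/448) = -√1058800323/56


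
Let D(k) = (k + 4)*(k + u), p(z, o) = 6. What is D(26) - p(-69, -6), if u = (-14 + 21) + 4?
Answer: 1104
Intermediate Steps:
u = 11 (u = 7 + 4 = 11)
D(k) = (4 + k)*(11 + k) (D(k) = (k + 4)*(k + 11) = (4 + k)*(11 + k))
D(26) - p(-69, -6) = (44 + 26² + 15*26) - 1*6 = (44 + 676 + 390) - 6 = 1110 - 6 = 1104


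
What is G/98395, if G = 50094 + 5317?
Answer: 55411/98395 ≈ 0.56315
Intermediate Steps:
G = 55411
G/98395 = 55411/98395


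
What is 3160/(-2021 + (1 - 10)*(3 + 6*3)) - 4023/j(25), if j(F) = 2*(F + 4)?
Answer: -907411/12818 ≈ -70.792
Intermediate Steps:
j(F) = 8 + 2*F (j(F) = 2*(4 + F) = 8 + 2*F)
3160/(-2021 + (1 - 10)*(3 + 6*3)) - 4023/j(25) = 3160/(-2021 + (1 - 10)*(3 + 6*3)) - 4023/(8 + 2*25) = 3160/(-2021 - 9*(3 + 18)) - 4023/(8 + 50) = 3160/(-2021 - 9*21) - 4023/58 = 3160/(-2021 - 189) - 4023*1/58 = 3160/(-2210) - 4023/58 = 3160*(-1/2210) - 4023/58 = -316/221 - 4023/58 = -907411/12818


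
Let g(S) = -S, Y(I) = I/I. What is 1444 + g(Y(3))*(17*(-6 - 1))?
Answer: 1563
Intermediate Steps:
Y(I) = 1
1444 + g(Y(3))*(17*(-6 - 1)) = 1444 + (-1*1)*(17*(-6 - 1)) = 1444 - 17*(-7) = 1444 - 1*(-119) = 1444 + 119 = 1563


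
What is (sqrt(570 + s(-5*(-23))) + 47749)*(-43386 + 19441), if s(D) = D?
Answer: -1143349805 - 23945*sqrt(685) ≈ -1.1440e+9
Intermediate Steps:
(sqrt(570 + s(-5*(-23))) + 47749)*(-43386 + 19441) = (sqrt(570 - 5*(-23)) + 47749)*(-43386 + 19441) = (sqrt(570 + 115) + 47749)*(-23945) = (sqrt(685) + 47749)*(-23945) = (47749 + sqrt(685))*(-23945) = -1143349805 - 23945*sqrt(685)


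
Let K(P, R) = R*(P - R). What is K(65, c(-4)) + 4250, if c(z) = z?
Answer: 3974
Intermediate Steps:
K(65, c(-4)) + 4250 = -4*(65 - 1*(-4)) + 4250 = -4*(65 + 4) + 4250 = -4*69 + 4250 = -276 + 4250 = 3974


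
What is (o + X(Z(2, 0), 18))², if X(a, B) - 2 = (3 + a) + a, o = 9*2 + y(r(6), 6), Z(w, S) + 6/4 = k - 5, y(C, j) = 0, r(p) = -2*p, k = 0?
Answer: 100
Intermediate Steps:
Z(w, S) = -13/2 (Z(w, S) = -3/2 + (0 - 5) = -3/2 - 5 = -13/2)
o = 18 (o = 9*2 + 0 = 18 + 0 = 18)
X(a, B) = 5 + 2*a (X(a, B) = 2 + ((3 + a) + a) = 2 + (3 + 2*a) = 5 + 2*a)
(o + X(Z(2, 0), 18))² = (18 + (5 + 2*(-13/2)))² = (18 + (5 - 13))² = (18 - 8)² = 10² = 100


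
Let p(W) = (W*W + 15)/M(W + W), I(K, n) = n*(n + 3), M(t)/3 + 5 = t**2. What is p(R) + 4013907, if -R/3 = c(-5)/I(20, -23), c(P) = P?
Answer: 169724001265/42284 ≈ 4.0139e+6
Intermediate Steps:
M(t) = -15 + 3*t**2
I(K, n) = n*(3 + n)
R = 3/92 (R = -(-15)/((-23*(3 - 23))) = -(-15)/((-23*(-20))) = -(-15)/460 = -3*(-1/92) = 3/92 ≈ 0.032609)
p(W) = (15 + W**2)/(-15 + 12*W**2) (p(W) = (W*W + 15)/(-15 + 3*(W + W)**2) = (W**2 + 15)/(-15 + 3*(2*W)**2) = (15 + W**2)/(-15 + 3*(4*W**2)) = (15 + W**2)/(-15 + 12*W**2))
p(R) + 4013907 = (15 + (3/92)**2)/(3*(-5 + 4*(3/92)**2)) + 4013907 = (15 + 9/8464)/(3*(-5 + 4*(9/8464))) + 4013907 = (1/3)*(126969/8464)/(-5 + 9/2116) + 4013907 = (1/3)*(126969/8464)/(-10571/2116) + 4013907 = (1/3)*(-2116/10571)*(126969/8464) + 4013907 = -42323/42284 + 4013907 = 169724001265/42284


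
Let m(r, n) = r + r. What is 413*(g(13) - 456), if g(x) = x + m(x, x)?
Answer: -172221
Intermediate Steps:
m(r, n) = 2*r
g(x) = 3*x (g(x) = x + 2*x = 3*x)
413*(g(13) - 456) = 413*(3*13 - 456) = 413*(39 - 456) = 413*(-417) = -172221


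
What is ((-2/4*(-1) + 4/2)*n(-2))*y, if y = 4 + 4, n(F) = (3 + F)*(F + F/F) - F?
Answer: 20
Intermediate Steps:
n(F) = -F + (1 + F)*(3 + F) (n(F) = (3 + F)*(F + 1) - F = (3 + F)*(1 + F) - F = (1 + F)*(3 + F) - F = -F + (1 + F)*(3 + F))
y = 8
((-2/4*(-1) + 4/2)*n(-2))*y = ((-2/4*(-1) + 4/2)*(3 + (-2)² + 3*(-2)))*8 = ((-2*¼*(-1) + 4*(½))*(3 + 4 - 6))*8 = ((-½*(-1) + 2)*1)*8 = ((½ + 2)*1)*8 = ((5/2)*1)*8 = (5/2)*8 = 20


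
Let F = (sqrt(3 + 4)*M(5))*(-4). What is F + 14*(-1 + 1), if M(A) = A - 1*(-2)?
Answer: -28*sqrt(7) ≈ -74.081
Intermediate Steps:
M(A) = 2 + A (M(A) = A + 2 = 2 + A)
F = -28*sqrt(7) (F = (sqrt(3 + 4)*(2 + 5))*(-4) = (sqrt(7)*7)*(-4) = (7*sqrt(7))*(-4) = -28*sqrt(7) ≈ -74.081)
F + 14*(-1 + 1) = -28*sqrt(7) + 14*(-1 + 1) = -28*sqrt(7) + 14*0 = -28*sqrt(7) + 0 = -28*sqrt(7)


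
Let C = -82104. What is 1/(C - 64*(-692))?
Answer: -1/37816 ≈ -2.6444e-5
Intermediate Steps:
1/(C - 64*(-692)) = 1/(-82104 - 64*(-692)) = 1/(-82104 + 44288) = 1/(-37816) = -1/37816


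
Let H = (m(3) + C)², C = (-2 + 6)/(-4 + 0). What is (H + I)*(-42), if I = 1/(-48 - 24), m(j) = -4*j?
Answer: -85169/12 ≈ -7097.4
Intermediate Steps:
C = -1 (C = 4/(-4) = 4*(-¼) = -1)
H = 169 (H = (-4*3 - 1)² = (-12 - 1)² = (-13)² = 169)
I = -1/72 (I = 1/(-72) = -1/72 ≈ -0.013889)
(H + I)*(-42) = (169 - 1/72)*(-42) = (12167/72)*(-42) = -85169/12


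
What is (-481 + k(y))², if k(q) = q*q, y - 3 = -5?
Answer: 227529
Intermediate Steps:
y = -2 (y = 3 - 5 = -2)
k(q) = q²
(-481 + k(y))² = (-481 + (-2)²)² = (-481 + 4)² = (-477)² = 227529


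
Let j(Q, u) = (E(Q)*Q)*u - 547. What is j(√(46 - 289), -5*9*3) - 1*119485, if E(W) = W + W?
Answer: -54422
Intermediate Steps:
E(W) = 2*W
j(Q, u) = -547 + 2*u*Q² (j(Q, u) = ((2*Q)*Q)*u - 547 = (2*Q²)*u - 547 = 2*u*Q² - 547 = -547 + 2*u*Q²)
j(√(46 - 289), -5*9*3) - 1*119485 = (-547 + 2*(-5*9*3)*(√(46 - 289))²) - 1*119485 = (-547 + 2*(-45*3)*(√(-243))²) - 119485 = (-547 + 2*(-135)*(9*I*√3)²) - 119485 = (-547 + 2*(-135)*(-243)) - 119485 = (-547 + 65610) - 119485 = 65063 - 119485 = -54422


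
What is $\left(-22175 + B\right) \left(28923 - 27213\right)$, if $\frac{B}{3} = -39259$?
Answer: $-239317920$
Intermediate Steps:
$B = -117777$ ($B = 3 \left(-39259\right) = -117777$)
$\left(-22175 + B\right) \left(28923 - 27213\right) = \left(-22175 - 117777\right) \left(28923 - 27213\right) = \left(-139952\right) 1710 = -239317920$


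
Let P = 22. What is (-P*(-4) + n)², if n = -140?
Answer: 2704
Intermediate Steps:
(-P*(-4) + n)² = (-22*(-4) - 140)² = (-1*(-88) - 140)² = (88 - 140)² = (-52)² = 2704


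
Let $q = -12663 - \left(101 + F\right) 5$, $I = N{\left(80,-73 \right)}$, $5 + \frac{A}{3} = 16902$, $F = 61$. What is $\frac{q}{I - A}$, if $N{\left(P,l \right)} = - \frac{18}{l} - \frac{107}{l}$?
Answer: $\frac{983529}{3700318} \approx 0.2658$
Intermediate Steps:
$A = 50691$ ($A = -15 + 3 \cdot 16902 = -15 + 50706 = 50691$)
$N{\left(P,l \right)} = - \frac{125}{l}$
$I = \frac{125}{73}$ ($I = - \frac{125}{-73} = \left(-125\right) \left(- \frac{1}{73}\right) = \frac{125}{73} \approx 1.7123$)
$q = -13473$ ($q = -12663 - \left(101 + 61\right) 5 = -12663 - 162 \cdot 5 = -12663 - 810 = -13473$)
$\frac{q}{I - A} = - \frac{13473}{\frac{125}{73} - 50691} = - \frac{13473}{- \frac{3700318}{73}} = \left(-13473\right) \left(- \frac{73}{3700318}\right) = \frac{983529}{3700318}$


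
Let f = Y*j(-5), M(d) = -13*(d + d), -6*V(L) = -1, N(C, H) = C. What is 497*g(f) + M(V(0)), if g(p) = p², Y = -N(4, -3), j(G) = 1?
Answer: 23843/3 ≈ 7947.7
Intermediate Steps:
V(L) = ⅙ (V(L) = -⅙*(-1) = ⅙)
M(d) = -26*d
Y = -4 (Y = -1*4 = -4)
f = -4 (f = -4*1 = -4)
497*g(f) + M(V(0)) = 497*(-4)² - 26*⅙ = 497*16 - 13/3 = 7952 - 13/3 = 23843/3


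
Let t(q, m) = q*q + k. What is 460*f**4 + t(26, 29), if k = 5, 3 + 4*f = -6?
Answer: 798099/64 ≈ 12470.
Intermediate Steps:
f = -9/4 (f = -3/4 + (1/4)*(-6) = -3/4 - 3/2 = -9/4 ≈ -2.2500)
t(q, m) = 5 + q**2 (t(q, m) = q*q + 5 = q**2 + 5 = 5 + q**2)
460*f**4 + t(26, 29) = 460*(-9/4)**4 + (5 + 26**2) = 460*(6561/256) + (5 + 676) = 754515/64 + 681 = 798099/64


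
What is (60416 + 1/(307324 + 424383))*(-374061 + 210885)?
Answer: -7213490446998888/731707 ≈ -9.8584e+9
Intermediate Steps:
(60416 + 1/(307324 + 424383))*(-374061 + 210885) = (60416 + 1/731707)*(-163176) = (44206810113/731707)*(-163176) = -7213490446998888/731707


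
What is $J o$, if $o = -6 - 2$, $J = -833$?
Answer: $6664$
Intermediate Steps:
$o = -8$
$J o = \left(-833\right) \left(-8\right) = 6664$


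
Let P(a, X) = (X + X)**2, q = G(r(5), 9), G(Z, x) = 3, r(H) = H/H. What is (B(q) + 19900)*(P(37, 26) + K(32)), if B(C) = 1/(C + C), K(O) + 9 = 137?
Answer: 56357272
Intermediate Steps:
r(H) = 1
q = 3
K(O) = 128 (K(O) = -9 + 137 = 128)
P(a, X) = 4*X**2 (P(a, X) = (2*X)**2 = 4*X**2)
B(C) = 1/(2*C)
(B(q) + 19900)*(P(37, 26) + K(32)) = ((1/2)/3 + 19900)*(4*26**2 + 128) = ((1/2)*(1/3) + 19900)*(4*676 + 128) = (1/6 + 19900)*(2704 + 128) = (119401/6)*2832 = 56357272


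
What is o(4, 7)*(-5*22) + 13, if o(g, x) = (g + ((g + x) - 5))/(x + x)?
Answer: -459/7 ≈ -65.571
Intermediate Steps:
o(g, x) = (-5 + x + 2*g)/(2*x) (o(g, x) = (g + (-5 + g + x))/((2*x)) = (-5 + x + 2*g)*(1/(2*x)) = (-5 + x + 2*g)/(2*x))
o(4, 7)*(-5*22) + 13 = ((1/2)*(-5 + 7 + 2*4)/7)*(-5*22) + 13 = ((1/2)*(1/7)*(-5 + 7 + 8))*(-110) + 13 = ((1/2)*(1/7)*10)*(-110) + 13 = (5/7)*(-110) + 13 = -550/7 + 13 = -459/7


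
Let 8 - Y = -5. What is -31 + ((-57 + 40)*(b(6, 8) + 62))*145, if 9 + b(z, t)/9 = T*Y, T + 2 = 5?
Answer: -818411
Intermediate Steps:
Y = 13 (Y = 8 - 1*(-5) = 8 + 5 = 13)
T = 3 (T = -2 + 5 = 3)
b(z, t) = 270 (b(z, t) = -81 + 9*(3*13) = -81 + 9*39 = -81 + 351 = 270)
-31 + ((-57 + 40)*(b(6, 8) + 62))*145 = -31 + ((-57 + 40)*(270 + 62))*145 = -31 - 17*332*145 = -31 - 5644*145 = -31 - 818380 = -818411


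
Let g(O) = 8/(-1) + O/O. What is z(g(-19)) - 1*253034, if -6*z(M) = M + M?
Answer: -759095/3 ≈ -2.5303e+5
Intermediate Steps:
g(O) = -7 (g(O) = 8*(-1) + 1 = -8 + 1 = -7)
z(M) = -M/3 (z(M) = -(M + M)/6 = -M/3)
z(g(-19)) - 1*253034 = -⅓*(-7) - 1*253034 = 7/3 - 253034 = -759095/3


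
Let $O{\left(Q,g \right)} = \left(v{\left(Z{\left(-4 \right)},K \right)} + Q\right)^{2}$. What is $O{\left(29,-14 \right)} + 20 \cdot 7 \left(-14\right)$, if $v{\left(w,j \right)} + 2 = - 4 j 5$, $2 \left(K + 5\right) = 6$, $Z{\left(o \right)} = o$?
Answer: $2529$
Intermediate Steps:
$K = -2$ ($K = -5 + \frac{1}{2} \cdot 6 = -5 + 3 = -2$)
$v{\left(w,j \right)} = -2 - 20 j$ ($v{\left(w,j \right)} = -2 + - 4 j 5 = -2 - 20 j$)
$O{\left(Q,g \right)} = \left(38 + Q\right)^{2}$ ($O{\left(Q,g \right)} = \left(\left(-2 - -40\right) + Q\right)^{2} = \left(\left(-2 + 40\right) + Q\right)^{2} = \left(38 + Q\right)^{2}$)
$O{\left(29,-14 \right)} + 20 \cdot 7 \left(-14\right) = \left(38 + 29\right)^{2} + 20 \cdot 7 \left(-14\right) = 67^{2} + 140 \left(-14\right) = 4489 - 1960 = 2529$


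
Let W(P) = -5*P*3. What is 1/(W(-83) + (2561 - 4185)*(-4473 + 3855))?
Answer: 1/1004877 ≈ 9.9515e-7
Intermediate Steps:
W(P) = -15*P
1/(W(-83) + (2561 - 4185)*(-4473 + 3855)) = 1/(-15*(-83) + (2561 - 4185)*(-4473 + 3855)) = 1/(1245 - 1624*(-618)) = 1/(1245 + 1003632) = 1/1004877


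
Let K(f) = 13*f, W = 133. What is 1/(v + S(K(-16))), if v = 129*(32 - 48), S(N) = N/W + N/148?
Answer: -4921/10171556 ≈ -0.00048380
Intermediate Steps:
S(N) = 281*N/19684 (S(N) = N/133 + N/148 = 281*N/19684)
v = -2064 (v = 129*(-16) = -2064)
1/(v + S(K(-16))) = 1/(-2064 + 281*(13*(-16))/19684) = 1/(-2064 + (281/19684)*(-208)) = 1/(-2064 - 14612/4921) = 1/(-10171556/4921) = -4921/10171556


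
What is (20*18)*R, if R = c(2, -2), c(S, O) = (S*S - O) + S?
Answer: 2880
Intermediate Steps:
c(S, O) = S + S² - O (c(S, O) = (S² - O) + S = S + S² - O)
R = 8 (R = 2 + 2² - 1*(-2) = 2 + 4 + 2 = 8)
(20*18)*R = (20*18)*8 = 360*8 = 2880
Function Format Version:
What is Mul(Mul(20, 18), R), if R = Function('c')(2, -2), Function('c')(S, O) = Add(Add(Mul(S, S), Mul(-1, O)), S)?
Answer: 2880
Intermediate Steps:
Function('c')(S, O) = Add(S, Pow(S, 2), Mul(-1, O)) (Function('c')(S, O) = Add(Add(Pow(S, 2), Mul(-1, O)), S) = Add(S, Pow(S, 2), Mul(-1, O)))
R = 8 (R = Add(2, Pow(2, 2), Mul(-1, -2)) = Add(2, 4, 2) = 8)
Mul(Mul(20, 18), R) = Mul(Mul(20, 18), 8) = Mul(360, 8) = 2880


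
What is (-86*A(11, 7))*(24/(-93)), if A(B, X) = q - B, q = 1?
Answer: -6880/31 ≈ -221.94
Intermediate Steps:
A(B, X) = 1 - B
(-86*A(11, 7))*(24/(-93)) = (-86*(1 - 1*11))*(24/(-93)) = (-86*(1 - 11))*(24*(-1/93)) = -86*(-10)*(-8/31) = 860*(-8/31) = -6880/31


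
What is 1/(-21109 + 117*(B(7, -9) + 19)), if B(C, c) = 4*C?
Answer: -1/15610 ≈ -6.4061e-5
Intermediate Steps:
1/(-21109 + 117*(B(7, -9) + 19)) = 1/(-21109 + 117*(4*7 + 19)) = 1/(-21109 + 117*(28 + 19)) = 1/(-21109 + 117*47) = 1/(-21109 + 5499) = 1/(-15610) = -1/15610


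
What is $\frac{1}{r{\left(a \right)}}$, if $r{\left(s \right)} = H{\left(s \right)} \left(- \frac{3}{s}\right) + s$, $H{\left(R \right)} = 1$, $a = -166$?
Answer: $- \frac{166}{27553} \approx -0.0060248$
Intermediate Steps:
$r{\left(s \right)} = s - \frac{3}{s}$ ($r{\left(s \right)} = 1 \left(- \frac{3}{s}\right) + s = - \frac{3}{s} + s = s - \frac{3}{s}$)
$\frac{1}{r{\left(a \right)}} = \frac{1}{-166 - \frac{3}{-166}} = \frac{1}{-166 - - \frac{3}{166}} = \frac{1}{-166 + \frac{3}{166}} = \frac{1}{- \frac{27553}{166}} = - \frac{166}{27553}$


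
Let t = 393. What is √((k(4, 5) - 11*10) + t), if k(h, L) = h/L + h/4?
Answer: 4*√445/5 ≈ 16.876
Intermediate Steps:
k(h, L) = h/4 + h/L (k(h, L) = h/L + h*(¼) = h/L + h/4 = h/4 + h/L)
√((k(4, 5) - 11*10) + t) = √((((¼)*4 + 4/5) - 11*10) + 393) = √(((1 + 4*(⅕)) - 110) + 393) = √(((1 + ⅘) - 110) + 393) = √((9/5 - 110) + 393) = √(-541/5 + 393) = √(1424/5) = 4*√445/5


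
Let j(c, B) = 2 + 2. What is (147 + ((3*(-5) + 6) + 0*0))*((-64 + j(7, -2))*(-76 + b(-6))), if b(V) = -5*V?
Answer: 380880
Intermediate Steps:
j(c, B) = 4
(147 + ((3*(-5) + 6) + 0*0))*((-64 + j(7, -2))*(-76 + b(-6))) = (147 + ((3*(-5) + 6) + 0*0))*((-64 + 4)*(-76 - 5*(-6))) = (147 + ((-15 + 6) + 0))*(-60*(-76 + 30)) = (147 + (-9 + 0))*(-60*(-46)) = (147 - 9)*2760 = 138*2760 = 380880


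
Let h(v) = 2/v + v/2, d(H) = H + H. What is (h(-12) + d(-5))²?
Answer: 9409/36 ≈ 261.36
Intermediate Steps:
d(H) = 2*H
h(v) = v/2 + 2/v (h(v) = 2/v + v*(½) = 2/v + v/2 = v/2 + 2/v)
(h(-12) + d(-5))² = (((½)*(-12) + 2/(-12)) + 2*(-5))² = ((-6 + 2*(-1/12)) - 10)² = ((-6 - ⅙) - 10)² = (-37/6 - 10)² = (-97/6)² = 9409/36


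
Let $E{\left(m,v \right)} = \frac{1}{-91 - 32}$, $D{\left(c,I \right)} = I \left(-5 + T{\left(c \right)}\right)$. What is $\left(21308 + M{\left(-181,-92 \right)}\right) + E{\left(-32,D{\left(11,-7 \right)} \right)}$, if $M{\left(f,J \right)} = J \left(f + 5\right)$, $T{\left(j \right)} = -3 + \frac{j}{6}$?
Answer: $\frac{4612499}{123} \approx 37500.0$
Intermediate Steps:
$T{\left(j \right)} = -3 + \frac{j}{6}$ ($T{\left(j \right)} = -3 + j \frac{1}{6} = -3 + \frac{j}{6}$)
$D{\left(c,I \right)} = I \left(-8 + \frac{c}{6}\right)$ ($D{\left(c,I \right)} = I \left(-5 + \left(-3 + \frac{c}{6}\right)\right) = I \left(-8 + \frac{c}{6}\right)$)
$M{\left(f,J \right)} = J \left(5 + f\right)$
$E{\left(m,v \right)} = - \frac{1}{123}$ ($E{\left(m,v \right)} = \frac{1}{-123} = - \frac{1}{123}$)
$\left(21308 + M{\left(-181,-92 \right)}\right) + E{\left(-32,D{\left(11,-7 \right)} \right)} = \left(21308 - 92 \left(5 - 181\right)\right) - \frac{1}{123} = \left(21308 - -16192\right) - \frac{1}{123} = \left(21308 + 16192\right) - \frac{1}{123} = 37500 - \frac{1}{123} = \frac{4612499}{123}$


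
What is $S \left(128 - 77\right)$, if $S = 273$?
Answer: $13923$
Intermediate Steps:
$S \left(128 - 77\right) = 273 \left(128 - 77\right) = 273 \cdot 51 = 13923$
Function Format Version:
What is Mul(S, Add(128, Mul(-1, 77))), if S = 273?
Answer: 13923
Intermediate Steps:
Mul(S, Add(128, Mul(-1, 77))) = Mul(273, Add(128, Mul(-1, 77))) = Mul(273, Add(128, -77)) = Mul(273, 51) = 13923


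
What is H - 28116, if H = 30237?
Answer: 2121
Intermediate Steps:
H - 28116 = 30237 - 28116 = 2121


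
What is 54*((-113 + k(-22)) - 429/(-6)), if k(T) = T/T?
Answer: -2187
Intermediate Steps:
k(T) = 1
54*((-113 + k(-22)) - 429/(-6)) = 54*((-113 + 1) - 429/(-6)) = 54*(-112 - 429*(-⅙)) = 54*(-112 + 143/2) = 54*(-81/2) = -2187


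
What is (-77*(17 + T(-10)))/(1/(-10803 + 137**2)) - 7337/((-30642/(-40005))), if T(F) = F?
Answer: -43953425131/10214 ≈ -4.3033e+6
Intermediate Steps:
(-77*(17 + T(-10)))/(1/(-10803 + 137**2)) - 7337/((-30642/(-40005))) = (-77*(17 - 10))/(1/(-10803 + 137**2)) - 7337/((-30642/(-40005))) = (-77*7)/(1/(-10803 + 18769)) - 7337/((-30642*(-1/40005))) = -539/(1/7966) - 7337/10214/13335 = -539/1/7966 - 7337*13335/10214 = -539*7966 - 97838895/10214 = -4293674 - 97838895/10214 = -43953425131/10214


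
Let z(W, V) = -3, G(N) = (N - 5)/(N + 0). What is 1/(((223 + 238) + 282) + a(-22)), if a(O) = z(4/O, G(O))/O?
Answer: 22/16349 ≈ 0.0013456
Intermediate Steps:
G(N) = (-5 + N)/N
a(O) = -3/O
1/(((223 + 238) + 282) + a(-22)) = 1/(((223 + 238) + 282) - 3/(-22)) = 1/((461 + 282) - 3*(-1/22)) = 1/(743 + 3/22) = 1/(16349/22) = 22/16349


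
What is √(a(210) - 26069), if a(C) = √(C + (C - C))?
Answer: √(-26069 + √210) ≈ 161.41*I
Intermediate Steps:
a(C) = √C (a(C) = √(C + 0) = √C)
√(a(210) - 26069) = √(√210 - 26069) = √(-26069 + √210)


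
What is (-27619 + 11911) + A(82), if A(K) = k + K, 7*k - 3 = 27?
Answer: -109352/7 ≈ -15622.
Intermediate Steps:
k = 30/7 (k = 3/7 + (⅐)*27 = 3/7 + 27/7 = 30/7 ≈ 4.2857)
A(K) = 30/7 + K
(-27619 + 11911) + A(82) = (-27619 + 11911) + (30/7 + 82) = -15708 + 604/7 = -109352/7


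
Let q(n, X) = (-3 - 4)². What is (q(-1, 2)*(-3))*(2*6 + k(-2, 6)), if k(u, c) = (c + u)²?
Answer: -4116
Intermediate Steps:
q(n, X) = 49 (q(n, X) = (-7)² = 49)
(q(-1, 2)*(-3))*(2*6 + k(-2, 6)) = (49*(-3))*(2*6 + (6 - 2)²) = -147*(12 + 4²) = -147*(12 + 16) = -147*28 = -4116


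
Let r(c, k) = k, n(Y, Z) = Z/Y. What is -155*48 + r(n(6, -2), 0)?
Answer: -7440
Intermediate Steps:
-155*48 + r(n(6, -2), 0) = -155*48 + 0 = -7440 + 0 = -7440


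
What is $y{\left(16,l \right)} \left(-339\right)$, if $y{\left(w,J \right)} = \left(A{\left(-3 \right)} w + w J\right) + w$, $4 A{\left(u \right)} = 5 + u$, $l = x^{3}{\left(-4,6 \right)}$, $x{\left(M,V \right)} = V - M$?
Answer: $-5432136$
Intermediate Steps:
$l = 1000$ ($l = \left(6 - -4\right)^{3} = \left(6 + 4\right)^{3} = 10^{3} = 1000$)
$A{\left(u \right)} = \frac{5}{4} + \frac{u}{4}$ ($A{\left(u \right)} = \frac{5 + u}{4} = \frac{5}{4} + \frac{u}{4}$)
$y{\left(w,J \right)} = \frac{3 w}{2} + J w$ ($y{\left(w,J \right)} = \left(\left(\frac{5}{4} + \frac{1}{4} \left(-3\right)\right) w + w J\right) + w = \left(\left(\frac{5}{4} - \frac{3}{4}\right) w + J w\right) + w = \left(\frac{w}{2} + J w\right) + w = \frac{3 w}{2} + J w$)
$y{\left(16,l \right)} \left(-339\right) = \frac{1}{2} \cdot 16 \left(3 + 2 \cdot 1000\right) \left(-339\right) = \frac{1}{2} \cdot 16 \left(3 + 2000\right) \left(-339\right) = \frac{1}{2} \cdot 16 \cdot 2003 \left(-339\right) = 16024 \left(-339\right) = -5432136$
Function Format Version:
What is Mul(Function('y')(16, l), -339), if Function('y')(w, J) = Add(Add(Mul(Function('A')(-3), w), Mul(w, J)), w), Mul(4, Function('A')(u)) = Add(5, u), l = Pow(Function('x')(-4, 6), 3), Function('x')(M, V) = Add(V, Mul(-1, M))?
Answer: -5432136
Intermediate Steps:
l = 1000 (l = Pow(Add(6, Mul(-1, -4)), 3) = Pow(Add(6, 4), 3) = Pow(10, 3) = 1000)
Function('A')(u) = Add(Rational(5, 4), Mul(Rational(1, 4), u)) (Function('A')(u) = Mul(Rational(1, 4), Add(5, u)) = Add(Rational(5, 4), Mul(Rational(1, 4), u)))
Function('y')(w, J) = Add(Mul(Rational(3, 2), w), Mul(J, w)) (Function('y')(w, J) = Add(Add(Mul(Add(Rational(5, 4), Mul(Rational(1, 4), -3)), w), Mul(w, J)), w) = Add(Add(Mul(Add(Rational(5, 4), Rational(-3, 4)), w), Mul(J, w)), w) = Add(Add(Mul(Rational(1, 2), w), Mul(J, w)), w) = Add(Mul(Rational(3, 2), w), Mul(J, w)))
Mul(Function('y')(16, l), -339) = Mul(Mul(Rational(1, 2), 16, Add(3, Mul(2, 1000))), -339) = Mul(Mul(Rational(1, 2), 16, Add(3, 2000)), -339) = Mul(Mul(Rational(1, 2), 16, 2003), -339) = Mul(16024, -339) = -5432136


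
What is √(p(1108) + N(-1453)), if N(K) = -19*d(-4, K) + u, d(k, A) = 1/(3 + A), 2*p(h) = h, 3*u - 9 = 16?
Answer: √425640018/870 ≈ 23.714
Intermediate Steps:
u = 25/3 (u = 3 + (⅓)*16 = 3 + 16/3 = 25/3 ≈ 8.3333)
p(h) = h/2
N(K) = 25/3 - 19/(3 + K) (N(K) = -19/(3 + K) + 25/3 = 25/3 - 19/(3 + K))
√(p(1108) + N(-1453)) = √((½)*1108 + (18 + 25*(-1453))/(3*(3 - 1453))) = √(554 + (⅓)*(18 - 36325)/(-1450)) = √(554 + (⅓)*(-1/1450)*(-36307)) = √(554 + 36307/4350) = √(2446207/4350) = √425640018/870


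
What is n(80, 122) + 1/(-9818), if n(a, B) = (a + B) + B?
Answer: 3181031/9818 ≈ 324.00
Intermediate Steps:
n(a, B) = a + 2*B (n(a, B) = (B + a) + B = a + 2*B)
n(80, 122) + 1/(-9818) = (80 + 2*122) + 1/(-9818) = (80 + 244) - 1/9818 = 324 - 1/9818 = 3181031/9818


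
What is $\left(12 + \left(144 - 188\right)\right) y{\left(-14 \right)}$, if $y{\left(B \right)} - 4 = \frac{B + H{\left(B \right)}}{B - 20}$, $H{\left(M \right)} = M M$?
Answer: $\frac{736}{17} \approx 43.294$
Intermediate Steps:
$H{\left(M \right)} = M^{2}$
$y{\left(B \right)} = 4 + \frac{B + B^{2}}{-20 + B}$ ($y{\left(B \right)} = 4 + \frac{B + B^{2}}{B - 20} = 4 + \frac{B + B^{2}}{-20 + B}$)
$\left(12 + \left(144 - 188\right)\right) y{\left(-14 \right)} = \left(12 + \left(144 - 188\right)\right) \frac{-80 + \left(-14\right)^{2} + 5 \left(-14\right)}{-20 - 14} = \left(12 - 44\right) \frac{-80 + 196 - 70}{-34} = - 32 \left(\left(- \frac{1}{34}\right) 46\right) = \left(-32\right) \left(- \frac{23}{17}\right) = \frac{736}{17}$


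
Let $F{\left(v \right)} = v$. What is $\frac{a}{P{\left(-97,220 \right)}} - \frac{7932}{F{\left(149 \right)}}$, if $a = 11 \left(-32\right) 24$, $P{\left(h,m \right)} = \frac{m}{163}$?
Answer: $- \frac{4702764}{745} \approx -6312.4$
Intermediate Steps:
$P{\left(h,m \right)} = \frac{m}{163}$ ($P{\left(h,m \right)} = m \frac{1}{163} = \frac{m}{163}$)
$a = -8448$ ($a = \left(-352\right) 24 = -8448$)
$\frac{a}{P{\left(-97,220 \right)}} - \frac{7932}{F{\left(149 \right)}} = - \frac{8448}{\frac{1}{163} \cdot 220} - \frac{7932}{149} = - \frac{8448}{\frac{220}{163}} - \frac{7932}{149} = \left(-8448\right) \frac{163}{220} - \frac{7932}{149} = - \frac{31296}{5} - \frac{7932}{149} = - \frac{4702764}{745}$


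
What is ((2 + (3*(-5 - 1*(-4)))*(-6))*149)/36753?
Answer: 2980/36753 ≈ 0.081082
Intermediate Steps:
((2 + (3*(-5 - 1*(-4)))*(-6))*149)/36753 = ((2 + (3*(-5 + 4))*(-6))*149)*(1/36753) = ((2 + (3*(-1))*(-6))*149)*(1/36753) = ((2 - 3*(-6))*149)*(1/36753) = ((2 + 18)*149)*(1/36753) = (20*149)*(1/36753) = 2980*(1/36753) = 2980/36753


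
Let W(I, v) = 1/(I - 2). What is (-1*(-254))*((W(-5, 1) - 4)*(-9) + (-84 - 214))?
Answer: -463550/7 ≈ -66221.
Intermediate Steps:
W(I, v) = 1/(-2 + I)
(-1*(-254))*((W(-5, 1) - 4)*(-9) + (-84 - 214)) = (-1*(-254))*((1/(-2 - 5) - 4)*(-9) + (-84 - 214)) = 254*((1/(-7) - 4)*(-9) - 298) = 254*((-⅐ - 4)*(-9) - 298) = 254*(-29/7*(-9) - 298) = 254*(261/7 - 298) = 254*(-1825/7) = -463550/7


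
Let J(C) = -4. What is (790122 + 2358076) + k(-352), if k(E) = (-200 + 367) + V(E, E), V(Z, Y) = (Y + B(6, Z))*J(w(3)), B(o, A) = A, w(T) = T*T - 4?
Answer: 3151181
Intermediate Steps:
w(T) = -4 + T² (w(T) = T² - 4 = -4 + T²)
V(Z, Y) = -4*Y - 4*Z (V(Z, Y) = (Y + Z)*(-4) = -4*Y - 4*Z)
k(E) = 167 - 8*E (k(E) = (-200 + 367) + (-4*E - 4*E) = 167 - 8*E)
(790122 + 2358076) + k(-352) = (790122 + 2358076) + (167 - 8*(-352)) = 3148198 + (167 + 2816) = 3148198 + 2983 = 3151181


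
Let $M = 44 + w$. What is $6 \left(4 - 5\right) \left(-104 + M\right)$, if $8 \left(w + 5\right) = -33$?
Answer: $\frac{1659}{4} \approx 414.75$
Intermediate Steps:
$w = - \frac{73}{8}$ ($w = -5 + \frac{1}{8} \left(-33\right) = -5 - \frac{33}{8} = - \frac{73}{8} \approx -9.125$)
$M = \frac{279}{8}$ ($M = 44 - \frac{73}{8} = \frac{279}{8} \approx 34.875$)
$6 \left(4 - 5\right) \left(-104 + M\right) = 6 \left(4 - 5\right) \left(-104 + \frac{279}{8}\right) = 6 \left(-1\right) \left(- \frac{553}{8}\right) = \left(-6\right) \left(- \frac{553}{8}\right) = \frac{1659}{4}$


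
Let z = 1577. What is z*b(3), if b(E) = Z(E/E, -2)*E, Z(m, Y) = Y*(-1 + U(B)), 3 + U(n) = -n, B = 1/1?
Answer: 47310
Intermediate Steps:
B = 1
U(n) = -3 - n
Z(m, Y) = -5*Y (Z(m, Y) = Y*(-1 + (-3 - 1*1)) = Y*(-1 + (-3 - 1)) = Y*(-1 - 4) = Y*(-5) = -5*Y)
b(E) = 10*E (b(E) = (-5*(-2))*E = 10*E)
z*b(3) = 1577*(10*3) = 1577*30 = 47310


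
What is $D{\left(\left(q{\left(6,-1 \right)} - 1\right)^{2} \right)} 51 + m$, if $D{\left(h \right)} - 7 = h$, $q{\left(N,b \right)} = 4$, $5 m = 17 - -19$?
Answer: $\frac{4116}{5} \approx 823.2$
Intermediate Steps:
$m = \frac{36}{5}$ ($m = \frac{17 - -19}{5} = \frac{17 + 19}{5} = \frac{1}{5} \cdot 36 = \frac{36}{5} \approx 7.2$)
$D{\left(h \right)} = 7 + h$
$D{\left(\left(q{\left(6,-1 \right)} - 1\right)^{2} \right)} 51 + m = \left(7 + \left(4 - 1\right)^{2}\right) 51 + \frac{36}{5} = \left(7 + 3^{2}\right) 51 + \frac{36}{5} = \left(7 + 9\right) 51 + \frac{36}{5} = 16 \cdot 51 + \frac{36}{5} = 816 + \frac{36}{5} = \frac{4116}{5}$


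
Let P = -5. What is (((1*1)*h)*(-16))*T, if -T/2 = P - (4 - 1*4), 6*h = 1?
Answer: -80/3 ≈ -26.667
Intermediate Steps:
h = 1/6 (h = (1/6)*1 = 1/6 ≈ 0.16667)
T = 10 (T = -2*(-5 - (4 - 1*4)) = -2*(-5 - (4 - 4)) = -2*(-5 - 1*0) = -2*(-5 + 0) = -2*(-5) = 10)
(((1*1)*h)*(-16))*T = (((1*1)*(1/6))*(-16))*10 = ((1*(1/6))*(-16))*10 = ((1/6)*(-16))*10 = -8/3*10 = -80/3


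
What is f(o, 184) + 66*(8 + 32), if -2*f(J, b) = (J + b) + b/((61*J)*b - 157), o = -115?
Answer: 6726968671/2581834 ≈ 2605.5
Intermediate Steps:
f(J, b) = -J/2 - b/2 - b/(2*(-157 + 61*J*b)) (f(J, b) = -((J + b) + b/((61*J)*b - 157))/2 = -((J + b) + b/(61*J*b - 157))/2 = -((J + b) + b/(-157 + 61*J*b))/2 = -(J + b + b/(-157 + 61*J*b))/2 = -J/2 - b/2 - b/(2*(-157 + 61*J*b)))
f(o, 184) + 66*(8 + 32) = (156*184 + 157*(-115) - 61*(-115)*184**2 - 61*184*(-115)**2)/(2*(-157 + 61*(-115)*184)) + 66*(8 + 32) = (28704 - 18055 - 61*(-115)*33856 - 61*184*13225)/(2*(-157 - 1290760)) + 66*40 = (1/2)*(28704 - 18055 + 237499840 - 148437400)/(-1290917) + 2640 = (1/2)*(-1/1290917)*89073089 + 2640 = -89073089/2581834 + 2640 = 6726968671/2581834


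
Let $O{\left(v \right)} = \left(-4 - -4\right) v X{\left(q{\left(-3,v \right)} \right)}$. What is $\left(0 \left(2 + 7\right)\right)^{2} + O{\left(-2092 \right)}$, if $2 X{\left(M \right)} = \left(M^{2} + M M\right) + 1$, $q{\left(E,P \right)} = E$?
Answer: $0$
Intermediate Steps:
$X{\left(M \right)} = \frac{1}{2} + M^{2}$ ($X{\left(M \right)} = \frac{\left(M^{2} + M M\right) + 1}{2} = \frac{\left(M^{2} + M^{2}\right) + 1}{2} = \frac{2 M^{2} + 1}{2} = \frac{1 + 2 M^{2}}{2} = \frac{1}{2} + M^{2}$)
$O{\left(v \right)} = 0$ ($O{\left(v \right)} = \left(-4 - -4\right) v \left(\frac{1}{2} + \left(-3\right)^{2}\right) = \left(-4 + 4\right) v \left(\frac{1}{2} + 9\right) = 0 v \frac{19}{2} = 0 \cdot \frac{19}{2} = 0$)
$\left(0 \left(2 + 7\right)\right)^{2} + O{\left(-2092 \right)} = \left(0 \left(2 + 7\right)\right)^{2} + 0 = \left(0 \cdot 9\right)^{2} + 0 = 0^{2} + 0 = 0 + 0 = 0$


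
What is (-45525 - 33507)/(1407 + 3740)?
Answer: -79032/5147 ≈ -15.355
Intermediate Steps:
(-45525 - 33507)/(1407 + 3740) = -79032/5147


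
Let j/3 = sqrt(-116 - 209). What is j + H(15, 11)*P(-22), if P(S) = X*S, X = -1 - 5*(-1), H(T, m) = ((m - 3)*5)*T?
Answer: -52800 + 15*I*sqrt(13) ≈ -52800.0 + 54.083*I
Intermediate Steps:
j = 15*I*sqrt(13) (j = 3*sqrt(-116 - 209) = 3*sqrt(-325) = 3*(5*I*sqrt(13)) = 15*I*sqrt(13) ≈ 54.083*I)
H(T, m) = T*(-15 + 5*m) (H(T, m) = ((-3 + m)*5)*T = (-15 + 5*m)*T = T*(-15 + 5*m))
X = 4 (X = -1 + 5 = 4)
P(S) = 4*S
j + H(15, 11)*P(-22) = 15*I*sqrt(13) + (5*15*(-3 + 11))*(4*(-22)) = 15*I*sqrt(13) + (5*15*8)*(-88) = 15*I*sqrt(13) + 600*(-88) = 15*I*sqrt(13) - 52800 = -52800 + 15*I*sqrt(13)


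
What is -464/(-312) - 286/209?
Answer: 88/741 ≈ 0.11876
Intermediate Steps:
-464/(-312) - 286/209 = -464*(-1/312) - 286*1/209 = 58/39 - 26/19 = 88/741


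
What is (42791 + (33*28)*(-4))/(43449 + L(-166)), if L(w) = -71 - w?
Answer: 39095/43544 ≈ 0.89783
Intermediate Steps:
(42791 + (33*28)*(-4))/(43449 + L(-166)) = (42791 + (33*28)*(-4))/(43449 + (-71 - 1*(-166))) = (42791 + 924*(-4))/(43449 + (-71 + 166)) = (42791 - 3696)/(43449 + 95) = 39095/43544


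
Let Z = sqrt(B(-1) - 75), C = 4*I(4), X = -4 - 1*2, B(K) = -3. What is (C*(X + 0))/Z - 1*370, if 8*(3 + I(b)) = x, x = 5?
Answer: -370 - 19*I*sqrt(78)/26 ≈ -370.0 - 6.454*I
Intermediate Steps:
I(b) = -19/8 (I(b) = -3 + (1/8)*5 = -3 + 5/8 = -19/8)
X = -6 (X = -4 - 2 = -6)
C = -19/2 (C = 4*(-19/8) = -19/2 ≈ -9.5000)
Z = I*sqrt(78) (Z = sqrt(-3 - 75) = sqrt(-78) = I*sqrt(78) ≈ 8.8318*I)
(C*(X + 0))/Z - 1*370 = (-19*(-6 + 0)/2)/((I*sqrt(78))) - 1*370 = (-19/2*(-6))*(-I*sqrt(78)/78) - 370 = 57*(-I*sqrt(78)/78) - 370 = -19*I*sqrt(78)/26 - 370 = -370 - 19*I*sqrt(78)/26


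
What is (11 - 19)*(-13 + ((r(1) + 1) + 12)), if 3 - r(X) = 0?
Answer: -24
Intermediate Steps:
r(X) = 3 (r(X) = 3 - 1*0 = 3 + 0 = 3)
(11 - 19)*(-13 + ((r(1) + 1) + 12)) = (11 - 19)*(-13 + ((3 + 1) + 12)) = -8*(-13 + (4 + 12)) = -8*(-13 + 16) = -8*3 = -24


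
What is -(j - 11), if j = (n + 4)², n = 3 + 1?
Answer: -53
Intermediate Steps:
n = 4
j = 64 (j = (4 + 4)² = 8² = 64)
-(j - 11) = -(64 - 11) = -1*53 = -53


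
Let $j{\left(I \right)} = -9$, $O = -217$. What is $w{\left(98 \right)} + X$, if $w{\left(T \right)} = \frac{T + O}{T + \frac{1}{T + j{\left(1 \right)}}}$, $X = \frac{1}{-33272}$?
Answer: $- \frac{352392475}{290231656} \approx -1.2142$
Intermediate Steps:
$X = - \frac{1}{33272} \approx -3.0055 \cdot 10^{-5}$
$w{\left(T \right)} = \frac{-217 + T}{T + \frac{1}{-9 + T}}$ ($w{\left(T \right)} = \frac{T - 217}{T + \frac{1}{T - 9}} = \frac{-217 + T}{T + \frac{1}{-9 + T}}$)
$w{\left(98 \right)} + X = \frac{1953 + 98^{2} - 22148}{1 + 98^{2} - 882} - \frac{1}{33272} = \frac{1953 + 9604 - 22148}{1 + 9604 - 882} - \frac{1}{33272} = \frac{1}{8723} \left(-10591\right) - \frac{1}{33272} = - \frac{10591}{8723} - \frac{1}{33272} = - \frac{352392475}{290231656}$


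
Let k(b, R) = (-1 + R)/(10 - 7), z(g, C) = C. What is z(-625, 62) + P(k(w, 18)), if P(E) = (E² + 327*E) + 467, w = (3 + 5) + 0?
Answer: 21727/9 ≈ 2414.1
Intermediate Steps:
w = 8 (w = 8 + 0 = 8)
k(b, R) = -⅓ + R/3 (k(b, R) = (-1 + R)/3 = (-1 + R)*(⅓) = -⅓ + R/3)
P(E) = 467 + E² + 327*E
z(-625, 62) + P(k(w, 18)) = 62 + (467 + (-⅓ + (⅓)*18)² + 327*(-⅓ + (⅓)*18)) = 62 + (467 + (-⅓ + 6)² + 327*(-⅓ + 6)) = 62 + (467 + (17/3)² + 327*(17/3)) = 62 + (467 + 289/9 + 1853) = 62 + 21169/9 = 21727/9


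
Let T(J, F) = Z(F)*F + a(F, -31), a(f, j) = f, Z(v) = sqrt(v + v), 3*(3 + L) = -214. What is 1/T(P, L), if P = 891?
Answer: -9/100127 + 3*I*sqrt(1338)/100127 ≈ -8.9886e-5 + 0.001096*I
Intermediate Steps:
L = -223/3 (L = -3 + (1/3)*(-214) = -3 - 214/3 = -223/3 ≈ -74.333)
Z(v) = sqrt(2)*sqrt(v) (Z(v) = sqrt(2*v) = sqrt(2)*sqrt(v))
T(J, F) = F + sqrt(2)*F**(3/2) (T(J, F) = (sqrt(2)*sqrt(F))*F + F = sqrt(2)*F**(3/2) + F = F + sqrt(2)*F**(3/2))
1/T(P, L) = 1/(-223/3 + sqrt(2)*(-223/3)**(3/2)) = 1/(-223/3 + sqrt(2)*(-223*I*sqrt(669)/9)) = 1/(-223/3 - 223*I*sqrt(1338)/9)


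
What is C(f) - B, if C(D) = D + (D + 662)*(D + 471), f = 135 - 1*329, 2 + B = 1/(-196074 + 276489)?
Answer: 10409239259/80415 ≈ 1.2944e+5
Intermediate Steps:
B = -160829/80415 (B = -2 + 1/(-196074 + 276489) = -2 + 1/80415 = -160829/80415 ≈ -2.0000)
f = -194 (f = 135 - 329 = -194)
C(D) = D + (471 + D)*(662 + D) (C(D) = D + (662 + D)*(471 + D) = D + (471 + D)*(662 + D))
C(f) - B = (311802 + (-194)² + 1134*(-194)) - 1*(-160829/80415) = (311802 + 37636 - 219996) + 160829/80415 = 129442 + 160829/80415 = 10409239259/80415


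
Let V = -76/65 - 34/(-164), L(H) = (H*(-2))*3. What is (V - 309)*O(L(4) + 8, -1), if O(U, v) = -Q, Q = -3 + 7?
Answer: 3304194/2665 ≈ 1239.8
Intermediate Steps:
L(H) = -6*H (L(H) = -2*H*3 = -6*H)
Q = 4
V = -5127/5330 (V = -76*1/65 - 34*(-1/164) = -76/65 + 17/82 = -5127/5330 ≈ -0.96191)
O(U, v) = -4 (O(U, v) = -1*4 = -4)
(V - 309)*O(L(4) + 8, -1) = (-5127/5330 - 309)*(-4) = -1652097/5330*(-4) = 3304194/2665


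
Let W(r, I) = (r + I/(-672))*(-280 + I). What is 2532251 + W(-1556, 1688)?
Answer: 7095191/21 ≈ 3.3787e+5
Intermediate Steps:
W(r, I) = (-280 + I)*(r - I/672) (W(r, I) = (r + I*(-1/672))*(-280 + I) = (r - I/672)*(-280 + I) = (-280 + I)*(r - I/672))
2532251 + W(-1556, 1688) = 2532251 + (-280*(-1556) - 1/672*1688² + (5/12)*1688 + 1688*(-1556)) = 2532251 + (435680 - 1/672*2849344 + 2110/3 - 2626528) = 2532251 + (435680 - 89042/21 + 2110/3 - 2626528) = 2532251 - 46082080/21 = 7095191/21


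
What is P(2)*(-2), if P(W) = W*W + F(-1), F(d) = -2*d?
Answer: -12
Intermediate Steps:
P(W) = 2 + W² (P(W) = W*W - 2*(-1) = W² + 2 = 2 + W²)
P(2)*(-2) = (2 + 2²)*(-2) = (2 + 4)*(-2) = 6*(-2) = -12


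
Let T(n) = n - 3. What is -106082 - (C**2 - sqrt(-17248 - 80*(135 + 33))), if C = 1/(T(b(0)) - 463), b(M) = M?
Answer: -23036342793/217156 + 4*I*sqrt(1918) ≈ -1.0608e+5 + 175.18*I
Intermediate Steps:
T(n) = -3 + n
C = -1/466 (C = 1/((-3 + 0) - 463) = 1/(-3 - 463) = 1/(-466) = -1/466 ≈ -0.0021459)
-106082 - (C**2 - sqrt(-17248 - 80*(135 + 33))) = -106082 - ((-1/466)**2 - sqrt(-17248 - 80*(135 + 33))) = -106082 - (1/217156 - sqrt(-17248 - 80*168)) = -106082 - (1/217156 - sqrt(-17248 - 13440)) = -106082 - (1/217156 - sqrt(-30688)) = -106082 - (1/217156 - 4*I*sqrt(1918)) = -106082 + (-1/217156 + 4*I*sqrt(1918)) = -23036342793/217156 + 4*I*sqrt(1918)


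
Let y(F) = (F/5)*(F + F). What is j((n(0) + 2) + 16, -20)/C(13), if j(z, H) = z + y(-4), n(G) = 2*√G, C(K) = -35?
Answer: -122/175 ≈ -0.69714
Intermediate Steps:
y(F) = 2*F²/5 (y(F) = (F*(⅕))*(2*F) = (F/5)*(2*F) = 2*F²/5)
j(z, H) = 32/5 + z (j(z, H) = z + (⅖)*(-4)² = z + (⅖)*16 = z + 32/5 = 32/5 + z)
j((n(0) + 2) + 16, -20)/C(13) = (32/5 + ((2*√0 + 2) + 16))/(-35) = (32/5 + ((2*0 + 2) + 16))*(-1/35) = (32/5 + ((0 + 2) + 16))*(-1/35) = (32/5 + (2 + 16))*(-1/35) = (32/5 + 18)*(-1/35) = (122/5)*(-1/35) = -122/175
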